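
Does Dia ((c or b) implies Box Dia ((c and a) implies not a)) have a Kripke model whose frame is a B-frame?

Satisfiable

1. Dia ((c or b) implies Box Dia ((c and a) implies not a)), u
2. (c or b) implies Box Dia ((c and a) implies not a), v
3. Box Dia ((c and a) implies not a), v
4. Dia ((c and a) implies not a), u
5. Dia ((c and a) implies not a), v
6. (c and a) implies not a, w
7. not a, w
8. (c and a) implies not a, x
9. Dia ((c and a) implies not a), x
10. not a, x
11. (c and a) implies not a, y
12. not a, y
Accessibility: uRu, uRv, uRw, vRu, vRv, vRx, wRu, wRw, xRv, xRx, xRy, yRx, yRy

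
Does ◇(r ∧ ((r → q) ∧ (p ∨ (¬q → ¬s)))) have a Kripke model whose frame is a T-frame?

1. ◇(r ∧ ((r → q) ∧ (p ∨ (¬q → ¬s)))), u
2. r ∧ ((r → q) ∧ (p ∨ (¬q → ¬s))), v
3. r, v
4. (r → q) ∧ (p ∨ (¬q → ¬s)), v
5. r → q, v
6. p ∨ (¬q → ¬s), v
7. q, v
8. ¬q → ¬s, v
9. ¬s, v
Accessibility: uRu, uRv, vRv

Yes, satisfiable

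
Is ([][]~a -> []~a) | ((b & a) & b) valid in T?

Tableau for the negation ~(([][]~a -> []~a) | ((b & a) & b)):
1. ~(([][]~a -> []~a) | ((b & a) & b)), 0
2. ~([][]~a -> []~a), 0
3. ~((b & a) & b), 0
4. [][]~a, 0
5. ~[]~a, 0
6. []~a, 0
7. ~a, 0
8. ~(b & a), 0
9. a, 1
10. []~a, 1
11. ~a, 1
Accessibility: 0R0, 0R1, 1R1
Branch closes: a and ~a both at 1.
All branches of the negation close; one closing branch shown above.

Yes, valid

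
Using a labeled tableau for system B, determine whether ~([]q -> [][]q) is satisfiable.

1. ~([]q -> [][]q), w0
2. []q, w0   [~->-rule on 1]
3. ~[][]q, w0   [~->-rule on 1]
4. q, w0   [[]-rule on 2 via w0Rw0]
5. ~[]q, w1   [~[]-rule on 3: fresh world w1, w0Rw1]
6. q, w1   [[]-rule on 2 via w0Rw1]
7. ~q, w2   [~[]-rule on 5: fresh world w2, w1Rw2]
Accessibility: w0Rw0, w0Rw1, w1Rw0, w1Rw1, w1Rw2, w2Rw1, w2Rw2

Satisfiable (open branch found)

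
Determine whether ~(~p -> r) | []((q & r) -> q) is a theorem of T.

Valid

Tableau for the negation ~(~(~p -> r) | []((q & r) -> q)):
1. ~(~(~p -> r) | []((q & r) -> q)), w0
2. ~p -> r, w0
3. ~[]((q & r) -> q), w0
4. r, w0
5. ~((q & r) -> q), w1
6. q & r, w1
7. ~q, w1
8. q, w1
9. r, w1
Accessibility: w0Rw0, w0Rw1, w1Rw1
Branch closes: q and ~q both at w1.
Every branch of the negation's tableau closes; the branch above is one of them.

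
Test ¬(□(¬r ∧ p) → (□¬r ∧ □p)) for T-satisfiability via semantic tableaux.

1. ¬(□(¬r ∧ p) → (□¬r ∧ □p)), 0
2. □(¬r ∧ p), 0
3. ¬(□¬r ∧ □p), 0
4. ¬r ∧ p, 0
5. ¬r, 0
6. p, 0
7. ¬□p, 0
8. ¬p, 1
9. ¬r ∧ p, 1
10. ¬r, 1
11. p, 1
Accessibility: 0R0, 0R1, 1R1
Branch closes: p and ¬p both at 1.
Every branch closes; the branch above is one of them.

Unsatisfiable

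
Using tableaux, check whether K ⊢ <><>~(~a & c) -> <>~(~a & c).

No, not valid

Tableau for the negation ~(<><>~(~a & c) -> <>~(~a & c)):
1. ~(<><>~(~a & c) -> <>~(~a & c)), w0
2. <><>~(~a & c), w0   [~->-rule on 1]
3. ~<>~(~a & c), w0   [~->-rule on 1]
4. <>~(~a & c), w1   [<>-rule on 2: fresh world w1, w0Rw1]
5. ~a & c, w1   [~<>-rule on 3 via w0Rw1]
6. ~a, w1   [&-rule on 5]
7. c, w1   [&-rule on 5]
8. ~(~a & c), w2   [<>-rule on 4: fresh world w2, w1Rw2]
9. ~c, w2   [~&-rule on 8 (branches; this branch)]
Accessibility: w0Rw1, w1Rw2
The negation has an open branch (countermodel exists).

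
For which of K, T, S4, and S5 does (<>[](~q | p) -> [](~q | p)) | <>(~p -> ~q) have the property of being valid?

T, S4, S5

K-tableau for the negation ~((<>[](~q | p) -> [](~q | p)) | <>(~p -> ~q)):
1. ~((<>[](~q | p) -> [](~q | p)) | <>(~p -> ~q)), u
2. ~(<>[](~q | p) -> [](~q | p)), u   [~|-rule on 1]
3. ~<>(~p -> ~q), u   [~|-rule on 1]
4. <>[](~q | p), u   [~->-rule on 2]
5. ~[](~q | p), u   [~->-rule on 2]
6. [](~q | p), v   [<>-rule on 4: fresh world v, uRv]
7. ~(~p -> ~q), v   [~<>-rule on 3 via uRv]
8. ~p, v   [~->-rule on 7]
9. q, v   [~->-rule on 7]
10. ~(~q | p), w   [~[]-rule on 5: fresh world w, uRw]
11. q, w   [~|-rule on 10]
12. ~p, w   [~|-rule on 10]
13. ~(~p -> ~q), w   [~<>-rule on 3 via uRw]
Accessibility: uRv, uRw
Complete open branch: countermodel on a K-frame, so not valid in K.
T-tableau for the negation ~((<>[](~q | p) -> [](~q | p)) | <>(~p -> ~q)):
1. ~((<>[](~q | p) -> [](~q | p)) | <>(~p -> ~q)), u
2. ~(<>[](~q | p) -> [](~q | p)), u   [~|-rule on 1]
3. ~<>(~p -> ~q), u   [~|-rule on 1]
4. <>[](~q | p), u   [~->-rule on 2]
5. ~[](~q | p), u   [~->-rule on 2]
6. ~(~p -> ~q), u   [~<>-rule on 3 via uRu]
7. ~p, u   [~->-rule on 6]
8. q, u   [~->-rule on 6]
9. [](~q | p), v   [<>-rule on 4: fresh world v, uRv]
10. ~(~p -> ~q), v   [~<>-rule on 3 via uRv]
11. ~p, v   [~->-rule on 10]
12. q, v   [~->-rule on 10]
13. ~q | p, v   [[]-rule on 9 via vRv]
14. p, v   [|-rule on 13 (branches; this branch)]
Accessibility: uRu, uRv, vRv
Branch closes: p and ~p both at v.
Every branch closes (one shown): valid in T, hence also in S4, S5 (every theorem of T is a theorem of S4 and S5).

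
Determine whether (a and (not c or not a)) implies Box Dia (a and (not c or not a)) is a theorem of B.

Tableau for the negation not ((a and (not c or not a)) implies Box Dia (a and (not c or not a))):
1. not ((a and (not c or not a)) implies Box Dia (a and (not c or not a))), u
2. a and (not c or not a), u
3. not Box Dia (a and (not c or not a)), u
4. a, u
5. not c or not a, u
6. not c, u
7. not Dia (a and (not c or not a)), v
8. not (a and (not c or not a)), u
9. not (a and (not c or not a)), v
10. not (not c or not a), u
11. c, u
Accessibility: uRu, uRv, vRu, vRv
Branch closes: c and not c both at u.
Every branch of the negation's tableau closes; the branch above is one of them.

Yes, valid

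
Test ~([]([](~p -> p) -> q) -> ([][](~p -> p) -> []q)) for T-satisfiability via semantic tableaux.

1. ~([]([](~p -> p) -> q) -> ([][](~p -> p) -> []q)), u
2. []([](~p -> p) -> q), u
3. ~([][](~p -> p) -> []q), u
4. [][](~p -> p), u
5. ~[]q, u
6. [](~p -> p) -> q, u
7. [](~p -> p), u
8. ~p -> p, u
9. ~[](~p -> p), u
10. p, u
11. ~q, v
12. [](~p -> p) -> q, v
13. [](~p -> p), v
14. ~p -> p, v
15. ~[](~p -> p), v
16. p, v
17. ~(~p -> p), w
18. ~p, w
19. [](~p -> p) -> q, w
20. [](~p -> p), w
21. ~p -> p, w
22. q, w
23. p, w
Accessibility: uRu, uRv, uRw, vRv, wRw
Branch closes: p and ~p both at w.
All branches of the tableau close; one closing branch shown above.

No, unsatisfiable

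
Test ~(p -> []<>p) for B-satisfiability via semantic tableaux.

Unsatisfiable

1. ~(p -> []<>p), w0
2. p, w0
3. ~[]<>p, w0
4. ~<>p, w1
5. ~p, w0
Accessibility: w0Rw0, w0Rw1, w1Rw0, w1Rw1
Branch closes: p and ~p both at w0.
(One branch shown.) All branches close.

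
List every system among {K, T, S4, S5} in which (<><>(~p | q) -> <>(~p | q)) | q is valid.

S4, S5

T-tableau for the negation ~((<><>(~p | q) -> <>(~p | q)) | q):
1. ~((<><>(~p | q) -> <>(~p | q)) | q), u
2. ~(<><>(~p | q) -> <>(~p | q)), u   [~|-rule on 1]
3. ~q, u   [~|-rule on 1]
4. <><>(~p | q), u   [~->-rule on 2]
5. ~<>(~p | q), u   [~->-rule on 2]
6. ~(~p | q), u   [~<>-rule on 5 via uRu]
7. p, u   [~|-rule on 6]
8. <>(~p | q), v   [<>-rule on 4: fresh world v, uRv]
9. ~(~p | q), v   [~<>-rule on 5 via uRv]
10. p, v   [~|-rule on 9]
11. ~q, v   [~|-rule on 9]
12. ~p | q, w   [<>-rule on 8: fresh world w, vRw]
13. q, w   [|-rule on 12 (branches; this branch)]
Accessibility: uRu, uRv, vRv, vRw, wRw
Complete open branch: countermodel on a T-frame, so not valid in T, nor in K (the same frame is also a K-frame).
S4-tableau for the negation ~((<><>(~p | q) -> <>(~p | q)) | q):
1. ~((<><>(~p | q) -> <>(~p | q)) | q), u
2. ~(<><>(~p | q) -> <>(~p | q)), u   [~|-rule on 1]
3. ~q, u   [~|-rule on 1]
4. <><>(~p | q), u   [~->-rule on 2]
5. ~<>(~p | q), u   [~->-rule on 2]
6. ~(~p | q), u   [~<>-rule on 5 via uRu]
7. p, u   [~|-rule on 6]
8. <>(~p | q), v   [<>-rule on 4: fresh world v, uRv]
9. ~(~p | q), v   [~<>-rule on 5 via uRv]
10. p, v   [~|-rule on 9]
11. ~q, v   [~|-rule on 9]
12. ~p | q, w   [<>-rule on 8: fresh world w, vRw]
13. ~(~p | q), w   [~<>-rule on 5 via uRw]
14. p, w   [~|-rule on 13]
15. ~q, w   [~|-rule on 13]
16. q, w   [|-rule on 12 (branches; this branch)]
Accessibility: uRu, uRv, uRw, vRv, vRw, wRw
Branch closes: q and ~q both at w.
Every branch closes (one shown): valid in S4, hence also in S5 (every theorem of S4 is a theorem of S5).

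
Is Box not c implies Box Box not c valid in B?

Invalid (countermodel exists)

Tableau for the negation not (Box not c implies Box Box not c):
1. not (Box not c implies Box Box not c), 0
2. Box not c, 0   [neg-implies-rule on 1]
3. not Box Box not c, 0   [neg-implies-rule on 1]
4. not c, 0   [Box-rule on 2 via 0R0]
5. not Box not c, 1   [neg-Box-rule on 3: fresh world 1, 0R1]
6. not c, 1   [Box-rule on 2 via 0R1]
7. c, 2   [neg-Box-rule on 5: fresh world 2, 1R2]
Accessibility: 0R0, 0R1, 1R0, 1R1, 1R2, 2R1, 2R2
The negation has an open branch (countermodel exists).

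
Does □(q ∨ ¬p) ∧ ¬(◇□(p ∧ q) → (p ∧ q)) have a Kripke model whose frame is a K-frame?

Satisfiable

1. □(q ∨ ¬p) ∧ ¬(◇□(p ∧ q) → (p ∧ q)), u
2. □(q ∨ ¬p), u
3. ¬(◇□(p ∧ q) → (p ∧ q)), u
4. ◇□(p ∧ q), u
5. ¬(p ∧ q), u
6. ¬q, u
7. □(p ∧ q), v
8. q ∨ ¬p, v
9. ¬p, v
Accessibility: uRv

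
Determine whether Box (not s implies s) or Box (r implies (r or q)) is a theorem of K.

Yes, valid

Tableau for the negation not (Box (not s implies s) or Box (r implies (r or q))):
1. not (Box (not s implies s) or Box (r implies (r or q))), u
2. not Box (not s implies s), u   [neg-or-rule on 1]
3. not Box (r implies (r or q)), u   [neg-or-rule on 1]
4. not (not s implies s), v   [neg-Box-rule on 2: fresh world v, uRv]
5. not s, v   [neg-implies-rule on 4]
6. not (r implies (r or q)), w   [neg-Box-rule on 3: fresh world w, uRw]
7. r, w   [neg-implies-rule on 6]
8. not (r or q), w   [neg-implies-rule on 6]
9. not r, w   [neg-or-rule on 8]
10. not q, w   [neg-or-rule on 8]
Accessibility: uRv, uRw
Branch closes: r and not r both at w.
All branches of the negation close; one closing branch shown above.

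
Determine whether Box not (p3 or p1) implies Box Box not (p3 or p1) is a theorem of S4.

Valid

Tableau for the negation not (Box not (p3 or p1) implies Box Box not (p3 or p1)):
1. not (Box not (p3 or p1) implies Box Box not (p3 or p1)), w0
2. Box not (p3 or p1), w0
3. not Box Box not (p3 or p1), w0
4. not (p3 or p1), w0
5. not p3, w0
6. not p1, w0
7. not Box not (p3 or p1), w1
8. not (p3 or p1), w1
9. not p3, w1
10. not p1, w1
11. p3 or p1, w2
12. not (p3 or p1), w2
13. not p3, w2
14. not p1, w2
15. p1, w2
Accessibility: w0Rw0, w0Rw1, w0Rw2, w1Rw1, w1Rw2, w2Rw2
Branch closes: p1 and not p1 both at w2.
Every branch of the negation's tableau closes; the branch above is one of them.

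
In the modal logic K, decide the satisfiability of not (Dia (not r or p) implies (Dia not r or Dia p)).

Unsatisfiable

1. not (Dia (not r or p) implies (Dia not r or Dia p)), u
2. Dia (not r or p), u
3. not (Dia not r or Dia p), u
4. not Dia not r, u
5. not Dia p, u
6. not r or p, v
7. r, v
8. not p, v
9. p, v
Accessibility: uRv
Branch closes: p and not p both at v.
Every branch closes; the branch above is one of them.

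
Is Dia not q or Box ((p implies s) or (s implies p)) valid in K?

Tableau for the negation not (Dia not q or Box ((p implies s) or (s implies p))):
1. not (Dia not q or Box ((p implies s) or (s implies p))), w0
2. not Dia not q, w0
3. not Box ((p implies s) or (s implies p)), w0
4. not ((p implies s) or (s implies p)), w1
5. not (p implies s), w1
6. not (s implies p), w1
7. p, w1
8. not s, w1
9. s, w1
10. not p, w1
Accessibility: w0Rw1
Branch closes: s and not s both at w1.
Every branch of the negation's tableau closes; the branch above is one of them.

Valid in K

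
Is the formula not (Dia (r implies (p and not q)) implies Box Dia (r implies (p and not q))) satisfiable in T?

Yes, satisfiable

1. not (Dia (r implies (p and not q)) implies Box Dia (r implies (p and not q))), 0
2. Dia (r implies (p and not q)), 0   [neg-implies-rule on 1]
3. not Box Dia (r implies (p and not q)), 0   [neg-implies-rule on 1]
4. r implies (p and not q), 1   [Dia-rule on 2: fresh world 1, 0R1]
5. p and not q, 1   [implies-rule on 4 (branches; this branch)]
6. p, 1   [and-rule on 5]
7. not q, 1   [and-rule on 5]
8. not Dia (r implies (p and not q)), 2   [neg-Box-rule on 3: fresh world 2, 0R2]
9. not (r implies (p and not q)), 2   [neg-Dia-rule on 8 via 2R2]
10. r, 2   [neg-implies-rule on 9]
11. not (p and not q), 2   [neg-implies-rule on 9]
12. q, 2   [neg-and-rule on 11 (branches; this branch)]
Accessibility: 0R0, 0R1, 0R2, 1R1, 2R2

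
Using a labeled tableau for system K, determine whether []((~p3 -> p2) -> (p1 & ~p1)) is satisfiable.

Satisfiable

1. []((~p3 -> p2) -> (p1 & ~p1)), 0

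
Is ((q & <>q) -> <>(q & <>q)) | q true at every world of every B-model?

Valid

Tableau for the negation ~(((q & <>q) -> <>(q & <>q)) | q):
1. ~(((q & <>q) -> <>(q & <>q)) | q), 0
2. ~((q & <>q) -> <>(q & <>q)), 0   [~|-rule on 1]
3. ~q, 0   [~|-rule on 1]
4. q & <>q, 0   [~->-rule on 2]
5. ~<>(q & <>q), 0   [~->-rule on 2]
6. q, 0   [&-rule on 4]
7. <>q, 0   [&-rule on 4]
Accessibility: 0R0
Branch closes: q and ~q both at 0.
Every branch of the negation's tableau closes; the branch above is one of them.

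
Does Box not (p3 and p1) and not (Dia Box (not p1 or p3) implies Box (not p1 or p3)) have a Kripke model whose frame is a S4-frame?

Yes, satisfiable

1. Box not (p3 and p1) and not (Dia Box (not p1 or p3) implies Box (not p1 or p3)), w0
2. Box not (p3 and p1), w0
3. not (Dia Box (not p1 or p3) implies Box (not p1 or p3)), w0
4. Dia Box (not p1 or p3), w0
5. not Box (not p1 or p3), w0
6. not (p3 and p1), w0
7. not p1, w0
8. Box (not p1 or p3), w1
9. not (p3 and p1), w1
10. not p1 or p3, w1
11. not p1, w1
12. p3, w1
13. not (not p1 or p3), w2
14. p1, w2
15. not p3, w2
16. not (p3 and p1), w2
Accessibility: w0Rw0, w0Rw1, w0Rw2, w1Rw1, w2Rw2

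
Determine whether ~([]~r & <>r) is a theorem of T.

Tableau for the negation []~r & <>r:
1. []~r & <>r, w0
2. []~r, w0
3. <>r, w0
4. ~r, w0
5. r, w1
6. ~r, w1
Accessibility: w0Rw0, w0Rw1, w1Rw1
Branch closes: r and ~r both at w1.
All branches of the negation close; one closing branch shown above.

Valid in T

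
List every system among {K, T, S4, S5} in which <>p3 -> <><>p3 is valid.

T, S4, S5

K-tableau for the negation ~(<>p3 -> <><>p3):
1. ~(<>p3 -> <><>p3), u
2. <>p3, u
3. ~<><>p3, u
4. p3, v
5. ~<>p3, v
Accessibility: uRv
Complete open branch: countermodel on a K-frame, so not valid in K.
T-tableau for the negation ~(<>p3 -> <><>p3):
1. ~(<>p3 -> <><>p3), u
2. <>p3, u
3. ~<><>p3, u
4. ~<>p3, u
5. ~p3, u
6. p3, v
7. ~<>p3, v
8. ~p3, v
Accessibility: uRu, uRv, vRv
Branch closes: p3 and ~p3 both at v.
Every branch closes (one shown): valid in T, hence also in S4, S5 (every theorem of T is a theorem of S4 and S5).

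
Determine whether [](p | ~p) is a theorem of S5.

Tableau for the negation ~[](p | ~p):
1. ~[](p | ~p), 0
2. ~(p | ~p), 1
3. ~p, 1
4. p, 1
Accessibility: 0R0, 0R1, 1R0, 1R1
Branch closes: p and ~p both at 1.
All branches of the negation close; one closing branch shown above.

Yes, valid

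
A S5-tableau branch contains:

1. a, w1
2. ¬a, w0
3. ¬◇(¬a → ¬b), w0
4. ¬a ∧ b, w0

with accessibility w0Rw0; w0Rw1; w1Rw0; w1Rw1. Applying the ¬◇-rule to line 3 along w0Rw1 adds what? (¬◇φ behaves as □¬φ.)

¬(¬a → ¬b), w1

¬◇φ behaves as □¬φ: propagate the negated body to each accessible world.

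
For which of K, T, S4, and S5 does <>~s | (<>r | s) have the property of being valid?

T-tableau for the negation ~(<>~s | (<>r | s)):
1. ~(<>~s | (<>r | s)), 0
2. ~<>~s, 0
3. ~(<>r | s), 0
4. ~<>r, 0
5. ~s, 0
6. s, 0
Accessibility: 0R0
Branch closes: s and ~s both at 0.
Every branch closes (one shown): valid in T, hence also in S4, S5 (every theorem of T is a theorem of S4 and S5).
K-tableau for the negation ~(<>~s | (<>r | s)):
1. ~(<>~s | (<>r | s)), 0
2. ~<>~s, 0
3. ~(<>r | s), 0
4. ~<>r, 0
5. ~s, 0
Complete open branch: countermodel on a K-frame, so not valid in K.

T, S4, S5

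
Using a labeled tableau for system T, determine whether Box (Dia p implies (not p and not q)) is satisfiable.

1. Box (Dia p implies (not p and not q)), w0
2. Dia p implies (not p and not q), w0   [Box-rule on 1 via w0Rw0]
3. not p and not q, w0   [implies-rule on 2 (branches; this branch)]
4. not p, w0   [and-rule on 3]
5. not q, w0   [and-rule on 3]
Accessibility: w0Rw0

Satisfiable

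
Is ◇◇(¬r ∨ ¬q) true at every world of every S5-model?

Tableau for the negation ¬◇◇(¬r ∨ ¬q):
1. ¬◇◇(¬r ∨ ¬q), 0
2. ¬◇(¬r ∨ ¬q), 0
3. ¬(¬r ∨ ¬q), 0
4. r, 0
5. q, 0
Accessibility: 0R0
The negation has an open branch (countermodel exists).

No, not valid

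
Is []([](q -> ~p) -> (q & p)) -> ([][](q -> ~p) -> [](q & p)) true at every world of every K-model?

Tableau for the negation ~([]([](q -> ~p) -> (q & p)) -> ([][](q -> ~p) -> [](q & p))):
1. ~([]([](q -> ~p) -> (q & p)) -> ([][](q -> ~p) -> [](q & p))), w0
2. []([](q -> ~p) -> (q & p)), w0
3. ~([][](q -> ~p) -> [](q & p)), w0
4. [][](q -> ~p), w0
5. ~[](q & p), w0
6. ~(q & p), w1
7. [](q -> ~p) -> (q & p), w1
8. [](q -> ~p), w1
9. ~p, w1
10. ~[](q -> ~p), w1
11. ~(q -> ~p), w2
12. q, w2
13. p, w2
14. q -> ~p, w2
15. ~p, w2
Accessibility: w0Rw1, w1Rw2
Branch closes: p and ~p both at w2.
Every branch of the negation's tableau closes; the branch above is one of them.

Valid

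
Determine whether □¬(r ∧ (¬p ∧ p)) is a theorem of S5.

Tableau for the negation ¬□¬(r ∧ (¬p ∧ p)):
1. ¬□¬(r ∧ (¬p ∧ p)), w0
2. r ∧ (¬p ∧ p), w1
3. r, w1
4. ¬p ∧ p, w1
5. ¬p, w1
6. p, w1
Accessibility: w0Rw0, w0Rw1, w1Rw0, w1Rw1
Branch closes: p and ¬p both at w1.
Every branch of the negation's tableau closes; the branch above is one of them.

Valid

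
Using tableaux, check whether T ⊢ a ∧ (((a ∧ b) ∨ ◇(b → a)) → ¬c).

Tableau for the negation ¬(a ∧ (((a ∧ b) ∨ ◇(b → a)) → ¬c)):
1. ¬(a ∧ (((a ∧ b) ∨ ◇(b → a)) → ¬c)), w0
2. ¬(((a ∧ b) ∨ ◇(b → a)) → ¬c), w0
3. (a ∧ b) ∨ ◇(b → a), w0
4. c, w0
5. ◇(b → a), w0
6. b → a, w1
7. a, w1
Accessibility: w0Rw0, w0Rw1, w1Rw1
The negation has an open branch (countermodel exists).

Invalid (countermodel exists)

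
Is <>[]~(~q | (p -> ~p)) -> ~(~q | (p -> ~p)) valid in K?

Tableau for the negation ~(<>[]~(~q | (p -> ~p)) -> ~(~q | (p -> ~p))):
1. ~(<>[]~(~q | (p -> ~p)) -> ~(~q | (p -> ~p))), u
2. <>[]~(~q | (p -> ~p)), u
3. ~q | (p -> ~p), u
4. p -> ~p, u
5. ~p, u
6. []~(~q | (p -> ~p)), v
Accessibility: uRv
The negation has an open branch (countermodel exists).

Invalid (countermodel exists)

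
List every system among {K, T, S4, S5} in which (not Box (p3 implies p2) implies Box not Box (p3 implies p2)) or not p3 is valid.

S4-tableau for the negation not ((not Box (p3 implies p2) implies Box not Box (p3 implies p2)) or not p3):
1. not ((not Box (p3 implies p2) implies Box not Box (p3 implies p2)) or not p3), w0
2. not (not Box (p3 implies p2) implies Box not Box (p3 implies p2)), w0   [neg-or-rule on 1]
3. p3, w0   [neg-or-rule on 1]
4. not Box (p3 implies p2), w0   [neg-implies-rule on 2]
5. not Box not Box (p3 implies p2), w0   [neg-implies-rule on 2]
6. not (p3 implies p2), w1   [neg-Box-rule on 4: fresh world w1, w0Rw1]
7. p3, w1   [neg-implies-rule on 6]
8. not p2, w1   [neg-implies-rule on 6]
9. Box (p3 implies p2), w2   [neg-Box-rule on 5: fresh world w2, w0Rw2]
10. p3 implies p2, w2   [Box-rule on 9 via w2Rw2]
11. p2, w2   [implies-rule on 10 (branches; this branch)]
Accessibility: w0Rw0, w0Rw1, w0Rw2, w1Rw1, w2Rw2
Complete open branch: countermodel on an S4-frame, so not valid in S4, nor in K, T (the same frame is also a K-frame and a T-frame).
S5-tableau for the negation not ((not Box (p3 implies p2) implies Box not Box (p3 implies p2)) or not p3):
1. not ((not Box (p3 implies p2) implies Box not Box (p3 implies p2)) or not p3), w0
2. not (not Box (p3 implies p2) implies Box not Box (p3 implies p2)), w0   [neg-or-rule on 1]
3. p3, w0   [neg-or-rule on 1]
4. not Box (p3 implies p2), w0   [neg-implies-rule on 2]
5. not Box not Box (p3 implies p2), w0   [neg-implies-rule on 2]
6. not (p3 implies p2), w1   [neg-Box-rule on 4: fresh world w1, w0Rw1]
7. p3, w1   [neg-implies-rule on 6]
8. not p2, w1   [neg-implies-rule on 6]
9. Box (p3 implies p2), w2   [neg-Box-rule on 5: fresh world w2, w0Rw2]
10. p3 implies p2, w0   [Box-rule on 9 via w2Rw0]
11. p3 implies p2, w1   [Box-rule on 9 via w2Rw1]
12. p3 implies p2, w2   [Box-rule on 9 via w2Rw2]
13. p2, w0   [implies-rule on 10 (branches; this branch)]
14. p2, w1   [implies-rule on 11 (branches; this branch)]
Accessibility: w0Rw0, w0Rw1, w0Rw2, w1Rw0, w1Rw1, w1Rw2, w2Rw0, w2Rw1, w2Rw2
Branch closes: p2 and not p2 both at w1.
Every branch closes (one shown): valid in S5.

S5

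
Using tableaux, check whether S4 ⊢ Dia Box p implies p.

Tableau for the negation not (Dia Box p implies p):
1. not (Dia Box p implies p), w0
2. Dia Box p, w0
3. not p, w0
4. Box p, w1
5. p, w1
Accessibility: w0Rw0, w0Rw1, w1Rw1
The negation has an open branch (countermodel exists).

Not valid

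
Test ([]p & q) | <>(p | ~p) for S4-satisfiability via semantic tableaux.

Satisfiable (open branch found)

1. ([]p & q) | <>(p | ~p), w0
2. <>(p | ~p), w0
3. p | ~p, w1
4. ~p, w1
Accessibility: w0Rw0, w0Rw1, w1Rw1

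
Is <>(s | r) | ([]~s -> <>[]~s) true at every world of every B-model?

Tableau for the negation ~(<>(s | r) | ([]~s -> <>[]~s)):
1. ~(<>(s | r) | ([]~s -> <>[]~s)), 0
2. ~<>(s | r), 0
3. ~([]~s -> <>[]~s), 0
4. []~s, 0
5. ~<>[]~s, 0
6. ~(s | r), 0
7. ~s, 0
8. ~r, 0
9. ~[]~s, 0
10. s, 1
11. ~(s | r), 1
12. ~s, 1
13. ~r, 1
Accessibility: 0R0, 0R1, 1R0, 1R1
Branch closes: s and ~s both at 1.
All branches of the negation close; one closing branch shown above.

Valid in B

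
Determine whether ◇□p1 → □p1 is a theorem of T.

Invalid (countermodel exists)

Tableau for the negation ¬(◇□p1 → □p1):
1. ¬(◇□p1 → □p1), w0
2. ◇□p1, w0
3. ¬□p1, w0
4. □p1, w1
5. p1, w1
6. ¬p1, w2
Accessibility: w0Rw0, w0Rw1, w0Rw2, w1Rw1, w2Rw2
The negation has an open branch (countermodel exists).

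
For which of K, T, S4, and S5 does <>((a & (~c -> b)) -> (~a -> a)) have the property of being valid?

T, S4, S5

K-tableau for the negation ~<>((a & (~c -> b)) -> (~a -> a)):
1. ~<>((a & (~c -> b)) -> (~a -> a)), w0
Complete open branch: countermodel on a K-frame, so not valid in K.
T-tableau for the negation ~<>((a & (~c -> b)) -> (~a -> a)):
1. ~<>((a & (~c -> b)) -> (~a -> a)), w0
2. ~((a & (~c -> b)) -> (~a -> a)), w0   [~<>-rule on 1 via w0Rw0]
3. a & (~c -> b), w0   [~->-rule on 2]
4. ~(~a -> a), w0   [~->-rule on 2]
5. a, w0   [&-rule on 3]
6. ~c -> b, w0   [&-rule on 3]
7. ~a, w0   [~->-rule on 4]
Accessibility: w0Rw0
Branch closes: a and ~a both at w0.
Every branch closes (one shown): valid in T, hence also in S4, S5 (every theorem of T is a theorem of S4 and S5).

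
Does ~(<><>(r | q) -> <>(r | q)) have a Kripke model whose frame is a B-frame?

Satisfiable (open branch found)

1. ~(<><>(r | q) -> <>(r | q)), 0
2. <><>(r | q), 0
3. ~<>(r | q), 0
4. ~(r | q), 0
5. ~r, 0
6. ~q, 0
7. <>(r | q), 1
8. ~(r | q), 1
9. ~r, 1
10. ~q, 1
11. r | q, 2
12. q, 2
Accessibility: 0R0, 0R1, 1R0, 1R1, 1R2, 2R1, 2R2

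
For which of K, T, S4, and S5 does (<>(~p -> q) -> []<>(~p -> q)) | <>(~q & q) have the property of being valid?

S5-tableau for the negation ~((<>(~p -> q) -> []<>(~p -> q)) | <>(~q & q)):
1. ~((<>(~p -> q) -> []<>(~p -> q)) | <>(~q & q)), u
2. ~(<>(~p -> q) -> []<>(~p -> q)), u
3. ~<>(~q & q), u
4. <>(~p -> q), u
5. ~[]<>(~p -> q), u
6. ~(~q & q), u
7. ~q, u
8. ~p -> q, v
9. ~(~q & q), v
10. q, v
11. ~<>(~p -> q), w
12. ~(~q & q), w
13. ~(~p -> q), u
14. ~p, u
15. ~(~p -> q), v
16. ~p, v
17. ~q, v
Accessibility: uRu, uRv, uRw, vRu, vRv, vRw, wRu, wRv, wRw
Branch closes: q and ~q both at v.
Every branch closes (one shown): valid in S5.
S4-tableau for the negation ~((<>(~p -> q) -> []<>(~p -> q)) | <>(~q & q)):
1. ~((<>(~p -> q) -> []<>(~p -> q)) | <>(~q & q)), u
2. ~(<>(~p -> q) -> []<>(~p -> q)), u
3. ~<>(~q & q), u
4. <>(~p -> q), u
5. ~[]<>(~p -> q), u
6. ~(~q & q), u
7. ~q, u
8. ~p -> q, v
9. ~(~q & q), v
10. q, v
11. ~<>(~p -> q), w
12. ~(~q & q), w
13. ~(~p -> q), w
14. ~p, w
15. ~q, w
Accessibility: uRu, uRv, uRw, vRv, wRw
Complete open branch: countermodel on an S4-frame, so not valid in S4, nor in K, T (the same frame is also a K-frame and a T-frame).

S5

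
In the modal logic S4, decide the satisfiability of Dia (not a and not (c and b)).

Satisfiable (open branch found)

1. Dia (not a and not (c and b)), w0
2. not a and not (c and b), w1   [Dia-rule on 1: fresh world w1, w0Rw1]
3. not a, w1   [and-rule on 2]
4. not (c and b), w1   [and-rule on 2]
5. not b, w1   [neg-and-rule on 4 (branches; this branch)]
Accessibility: w0Rw0, w0Rw1, w1Rw1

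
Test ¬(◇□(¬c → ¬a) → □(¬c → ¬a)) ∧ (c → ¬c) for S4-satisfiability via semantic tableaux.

1. ¬(◇□(¬c → ¬a) → □(¬c → ¬a)) ∧ (c → ¬c), 0
2. ¬(◇□(¬c → ¬a) → □(¬c → ¬a)), 0   [∧-rule on 1]
3. c → ¬c, 0   [∧-rule on 1]
4. ◇□(¬c → ¬a), 0   [¬→-rule on 2]
5. ¬□(¬c → ¬a), 0   [¬→-rule on 2]
6. ¬c, 0   [→-rule on 3 (branches; this branch)]
7. □(¬c → ¬a), 1   [◇-rule on 4: fresh world 1, 0R1]
8. ¬c → ¬a, 1   [□-rule on 7 via 1R1]
9. ¬a, 1   [→-rule on 8 (branches; this branch)]
10. ¬(¬c → ¬a), 2   [¬□-rule on 5: fresh world 2, 0R2]
11. ¬c, 2   [¬→-rule on 10]
12. a, 2   [¬→-rule on 10]
Accessibility: 0R0, 0R1, 0R2, 1R1, 2R2

Yes, satisfiable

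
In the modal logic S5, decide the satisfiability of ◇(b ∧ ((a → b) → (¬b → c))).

1. ◇(b ∧ ((a → b) → (¬b → c))), u
2. b ∧ ((a → b) → (¬b → c)), v   [◇-rule on 1: fresh world v, uRv]
3. b, v   [∧-rule on 2]
4. (a → b) → (¬b → c), v   [∧-rule on 2]
5. ¬b → c, v   [→-rule on 4 (branches; this branch)]
6. c, v   [→-rule on 5 (branches; this branch)]
Accessibility: uRu, uRv, vRu, vRv

Satisfiable (open branch found)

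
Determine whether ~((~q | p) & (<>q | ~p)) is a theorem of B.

Tableau for the negation (~q | p) & (<>q | ~p):
1. (~q | p) & (<>q | ~p), w0
2. ~q | p, w0
3. <>q | ~p, w0
4. p, w0
5. <>q, w0
6. q, w1
Accessibility: w0Rw0, w0Rw1, w1Rw0, w1Rw1
The negation has an open branch (countermodel exists).

No, not valid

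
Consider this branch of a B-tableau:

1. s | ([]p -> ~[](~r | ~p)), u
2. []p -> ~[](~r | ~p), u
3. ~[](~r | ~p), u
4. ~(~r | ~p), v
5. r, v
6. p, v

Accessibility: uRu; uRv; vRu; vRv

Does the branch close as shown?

Open

No world carries both an atom and its negation.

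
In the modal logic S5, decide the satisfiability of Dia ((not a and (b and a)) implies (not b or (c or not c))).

Satisfiable

1. Dia ((not a and (b and a)) implies (not b or (c or not c))), w0
2. (not a and (b and a)) implies (not b or (c or not c)), w1   [Dia-rule on 1: fresh world w1, w0Rw1]
3. not b or (c or not c), w1   [implies-rule on 2 (branches; this branch)]
4. c or not c, w1   [or-rule on 3 (branches; this branch)]
5. not c, w1   [or-rule on 4 (branches; this branch)]
Accessibility: w0Rw0, w0Rw1, w1Rw0, w1Rw1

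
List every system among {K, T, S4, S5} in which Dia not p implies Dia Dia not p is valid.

T-tableau for the negation not (Dia not p implies Dia Dia not p):
1. not (Dia not p implies Dia Dia not p), u
2. Dia not p, u   [neg-implies-rule on 1]
3. not Dia Dia not p, u   [neg-implies-rule on 1]
4. not Dia not p, u   [neg-Dia-rule on 3 via uRu]
5. p, u   [neg-Dia-rule on 4 via uRu]
6. not p, v   [Dia-rule on 2: fresh world v, uRv]
7. not Dia not p, v   [neg-Dia-rule on 3 via uRv]
8. p, v   [neg-Dia-rule on 4 via uRv]
Accessibility: uRu, uRv, vRv
Branch closes: p and not p both at v.
Every branch closes (one shown): valid in T, hence also in S4, S5 (every theorem of T is a theorem of S4 and S5).
K-tableau for the negation not (Dia not p implies Dia Dia not p):
1. not (Dia not p implies Dia Dia not p), u
2. Dia not p, u   [neg-implies-rule on 1]
3. not Dia Dia not p, u   [neg-implies-rule on 1]
4. not p, v   [Dia-rule on 2: fresh world v, uRv]
5. not Dia not p, v   [neg-Dia-rule on 3 via uRv]
Accessibility: uRv
Complete open branch: countermodel on a K-frame, so not valid in K.

T, S4, S5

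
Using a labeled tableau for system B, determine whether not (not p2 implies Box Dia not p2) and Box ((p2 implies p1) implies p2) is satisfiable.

1. not (not p2 implies Box Dia not p2) and Box ((p2 implies p1) implies p2), 0
2. not (not p2 implies Box Dia not p2), 0   [and-rule on 1]
3. Box ((p2 implies p1) implies p2), 0   [and-rule on 1]
4. not p2, 0   [neg-implies-rule on 2]
5. not Box Dia not p2, 0   [neg-implies-rule on 2]
6. (p2 implies p1) implies p2, 0   [Box-rule on 3 via 0R0]
7. not (p2 implies p1), 0   [implies-rule on 6 (branches; this branch)]
8. p2, 0   [neg-implies-rule on 7]
9. not p1, 0   [neg-implies-rule on 7]
Accessibility: 0R0
Branch closes: p2 and not p2 both at 0.
All branches of the tableau close; one closing branch shown above.

No, unsatisfiable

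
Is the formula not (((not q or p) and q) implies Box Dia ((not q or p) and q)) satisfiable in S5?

Unsatisfiable

1. not (((not q or p) and q) implies Box Dia ((not q or p) and q)), w0
2. (not q or p) and q, w0
3. not Box Dia ((not q or p) and q), w0
4. not q or p, w0
5. q, w0
6. p, w0
7. not Dia ((not q or p) and q), w1
8. not ((not q or p) and q), w0
9. not ((not q or p) and q), w1
10. not (not q or p), w0
11. not p, w0
Accessibility: w0Rw0, w0Rw1, w1Rw0, w1Rw1
Branch closes: p and not p both at w0.
Every branch closes; the branch above is one of them.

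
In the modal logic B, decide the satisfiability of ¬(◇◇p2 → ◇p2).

Yes, satisfiable

1. ¬(◇◇p2 → ◇p2), 0
2. ◇◇p2, 0
3. ¬◇p2, 0
4. ¬p2, 0
5. ◇p2, 1
6. ¬p2, 1
7. p2, 2
Accessibility: 0R0, 0R1, 1R0, 1R1, 1R2, 2R1, 2R2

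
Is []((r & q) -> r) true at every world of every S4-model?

Tableau for the negation ~[]((r & q) -> r):
1. ~[]((r & q) -> r), u
2. ~((r & q) -> r), v   [~[]-rule on 1: fresh world v, uRv]
3. r & q, v   [~->-rule on 2]
4. ~r, v   [~->-rule on 2]
5. r, v   [&-rule on 3]
6. q, v   [&-rule on 3]
Accessibility: uRu, uRv, vRv
Branch closes: r and ~r both at v.
Every branch of the negation's tableau closes; the branch above is one of them.

Valid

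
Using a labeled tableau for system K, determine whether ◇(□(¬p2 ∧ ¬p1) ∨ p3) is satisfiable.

Yes, satisfiable

1. ◇(□(¬p2 ∧ ¬p1) ∨ p3), u
2. □(¬p2 ∧ ¬p1) ∨ p3, v
3. p3, v
Accessibility: uRv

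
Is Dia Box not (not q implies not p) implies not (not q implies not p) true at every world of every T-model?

Not valid

Tableau for the negation not (Dia Box not (not q implies not p) implies not (not q implies not p)):
1. not (Dia Box not (not q implies not p) implies not (not q implies not p)), w0
2. Dia Box not (not q implies not p), w0   [neg-implies-rule on 1]
3. not q implies not p, w0   [neg-implies-rule on 1]
4. not p, w0   [implies-rule on 3 (branches; this branch)]
5. Box not (not q implies not p), w1   [Dia-rule on 2: fresh world w1, w0Rw1]
6. not (not q implies not p), w1   [Box-rule on 5 via w1Rw1]
7. not q, w1   [neg-implies-rule on 6]
8. p, w1   [neg-implies-rule on 6]
Accessibility: w0Rw0, w0Rw1, w1Rw1
The negation has an open branch (countermodel exists).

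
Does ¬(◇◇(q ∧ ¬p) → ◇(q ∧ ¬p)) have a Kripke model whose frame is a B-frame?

1. ¬(◇◇(q ∧ ¬p) → ◇(q ∧ ¬p)), w0
2. ◇◇(q ∧ ¬p), w0   [¬→-rule on 1]
3. ¬◇(q ∧ ¬p), w0   [¬→-rule on 1]
4. ¬(q ∧ ¬p), w0   [¬◇-rule on 3 via w0Rw0]
5. p, w0   [¬∧-rule on 4 (branches; this branch)]
6. ◇(q ∧ ¬p), w1   [◇-rule on 2: fresh world w1, w0Rw1]
7. ¬(q ∧ ¬p), w1   [¬◇-rule on 3 via w0Rw1]
8. p, w1   [¬∧-rule on 7 (branches; this branch)]
9. q ∧ ¬p, w2   [◇-rule on 6: fresh world w2, w1Rw2]
10. q, w2   [∧-rule on 9]
11. ¬p, w2   [∧-rule on 9]
Accessibility: w0Rw0, w0Rw1, w1Rw0, w1Rw1, w1Rw2, w2Rw1, w2Rw2

Satisfiable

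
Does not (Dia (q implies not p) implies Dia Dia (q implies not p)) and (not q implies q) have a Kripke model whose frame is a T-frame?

No, unsatisfiable

1. not (Dia (q implies not p) implies Dia Dia (q implies not p)) and (not q implies q), u
2. not (Dia (q implies not p) implies Dia Dia (q implies not p)), u
3. not q implies q, u
4. Dia (q implies not p), u
5. not Dia Dia (q implies not p), u
6. not Dia (q implies not p), u
7. not (q implies not p), u
8. q, u
9. p, u
10. q implies not p, v
11. not Dia (q implies not p), v
12. not (q implies not p), v
13. q, v
14. p, v
15. not p, v
Accessibility: uRu, uRv, vRv
Branch closes: p and not p both at v.
All branches of the tableau close; one closing branch shown above.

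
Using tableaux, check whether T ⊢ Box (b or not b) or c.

Tableau for the negation not (Box (b or not b) or c):
1. not (Box (b or not b) or c), u
2. not Box (b or not b), u
3. not c, u
4. not (b or not b), v
5. not b, v
6. b, v
Accessibility: uRu, uRv, vRv
Branch closes: b and not b both at v.
All branches of the negation close; one closing branch shown above.

Valid in T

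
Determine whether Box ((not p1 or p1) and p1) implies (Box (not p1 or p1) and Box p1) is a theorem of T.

Valid in T

Tableau for the negation not (Box ((not p1 or p1) and p1) implies (Box (not p1 or p1) and Box p1)):
1. not (Box ((not p1 or p1) and p1) implies (Box (not p1 or p1) and Box p1)), u
2. Box ((not p1 or p1) and p1), u   [neg-implies-rule on 1]
3. not (Box (not p1 or p1) and Box p1), u   [neg-implies-rule on 1]
4. (not p1 or p1) and p1, u   [Box-rule on 2 via uRu]
5. not p1 or p1, u   [and-rule on 4]
6. p1, u   [and-rule on 4]
7. not Box p1, u   [neg-and-rule on 3 (branches; this branch)]
8. not p1, v   [neg-Box-rule on 7: fresh world v, uRv]
9. (not p1 or p1) and p1, v   [Box-rule on 2 via uRv]
10. not p1 or p1, v   [and-rule on 9]
11. p1, v   [and-rule on 9]
Accessibility: uRu, uRv, vRv
Branch closes: p1 and not p1 both at v.
All branches of the negation close; one closing branch shown above.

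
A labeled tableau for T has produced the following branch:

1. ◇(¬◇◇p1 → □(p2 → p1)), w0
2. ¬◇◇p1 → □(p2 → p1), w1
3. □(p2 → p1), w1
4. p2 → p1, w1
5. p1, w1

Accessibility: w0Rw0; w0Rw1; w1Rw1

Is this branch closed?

No, open

There is no literal clash: for every atom and world, at most one sign appears.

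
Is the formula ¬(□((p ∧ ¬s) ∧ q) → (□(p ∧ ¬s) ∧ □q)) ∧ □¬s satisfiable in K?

No, unsatisfiable

1. ¬(□((p ∧ ¬s) ∧ q) → (□(p ∧ ¬s) ∧ □q)) ∧ □¬s, 0
2. ¬(□((p ∧ ¬s) ∧ q) → (□(p ∧ ¬s) ∧ □q)), 0   [∧-rule on 1]
3. □¬s, 0   [∧-rule on 1]
4. □((p ∧ ¬s) ∧ q), 0   [¬→-rule on 2]
5. ¬(□(p ∧ ¬s) ∧ □q), 0   [¬→-rule on 2]
6. ¬□(p ∧ ¬s), 0   [¬∧-rule on 5 (branches; this branch)]
7. ¬(p ∧ ¬s), 1   [¬□-rule on 6: fresh world 1, 0R1]
8. ¬s, 1   [□-rule on 3 via 0R1]
9. (p ∧ ¬s) ∧ q, 1   [□-rule on 4 via 0R1]
10. p ∧ ¬s, 1   [∧-rule on 9]
11. q, 1   [∧-rule on 9]
12. p, 1   [∧-rule on 10]
13. s, 1   [¬∧-rule on 7 (branches; this branch)]
Accessibility: 0R1
Branch closes: s and ¬s both at 1.
(One branch shown.) All branches close.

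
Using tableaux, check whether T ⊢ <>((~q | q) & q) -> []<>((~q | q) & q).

Tableau for the negation ~(<>((~q | q) & q) -> []<>((~q | q) & q)):
1. ~(<>((~q | q) & q) -> []<>((~q | q) & q)), u
2. <>((~q | q) & q), u
3. ~[]<>((~q | q) & q), u
4. (~q | q) & q, v
5. ~q | q, v
6. q, v
7. ~<>((~q | q) & q), w
8. ~((~q | q) & q), w
9. ~q, w
Accessibility: uRu, uRv, uRw, vRv, wRw
The negation has an open branch (countermodel exists).

Not valid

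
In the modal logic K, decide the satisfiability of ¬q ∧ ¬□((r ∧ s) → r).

Unsatisfiable

1. ¬q ∧ ¬□((r ∧ s) → r), w0
2. ¬q, w0
3. ¬□((r ∧ s) → r), w0
4. ¬((r ∧ s) → r), w1
5. r ∧ s, w1
6. ¬r, w1
7. r, w1
8. s, w1
Accessibility: w0Rw1
Branch closes: r and ¬r both at w1.
(One branch shown.) All branches close.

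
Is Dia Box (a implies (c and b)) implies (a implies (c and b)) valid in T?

Not valid

Tableau for the negation not (Dia Box (a implies (c and b)) implies (a implies (c and b))):
1. not (Dia Box (a implies (c and b)) implies (a implies (c and b))), 0
2. Dia Box (a implies (c and b)), 0
3. not (a implies (c and b)), 0
4. a, 0
5. not (c and b), 0
6. not b, 0
7. Box (a implies (c and b)), 1
8. a implies (c and b), 1
9. c and b, 1
10. c, 1
11. b, 1
Accessibility: 0R0, 0R1, 1R1
The negation has an open branch (countermodel exists).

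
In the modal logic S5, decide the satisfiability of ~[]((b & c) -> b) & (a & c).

No, unsatisfiable

1. ~[]((b & c) -> b) & (a & c), w0
2. ~[]((b & c) -> b), w0
3. a & c, w0
4. a, w0
5. c, w0
6. ~((b & c) -> b), w1
7. b & c, w1
8. ~b, w1
9. b, w1
10. c, w1
Accessibility: w0Rw0, w0Rw1, w1Rw0, w1Rw1
Branch closes: b and ~b both at w1.
(One branch shown.) All branches close.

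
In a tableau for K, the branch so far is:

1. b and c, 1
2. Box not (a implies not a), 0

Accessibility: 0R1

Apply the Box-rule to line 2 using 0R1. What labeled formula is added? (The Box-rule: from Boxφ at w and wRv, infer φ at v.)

not (a implies not a), 1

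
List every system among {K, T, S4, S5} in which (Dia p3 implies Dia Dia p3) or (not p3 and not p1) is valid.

T-tableau for the negation not ((Dia p3 implies Dia Dia p3) or (not p3 and not p1)):
1. not ((Dia p3 implies Dia Dia p3) or (not p3 and not p1)), w0
2. not (Dia p3 implies Dia Dia p3), w0
3. not (not p3 and not p1), w0
4. Dia p3, w0
5. not Dia Dia p3, w0
6. not Dia p3, w0
7. not p3, w0
8. p1, w0
9. p3, w1
10. not Dia p3, w1
11. not p3, w1
Accessibility: w0Rw0, w0Rw1, w1Rw1
Branch closes: p3 and not p3 both at w1.
Every branch closes (one shown): valid in T, hence also in S4, S5 (every theorem of T is a theorem of S4 and S5).
K-tableau for the negation not ((Dia p3 implies Dia Dia p3) or (not p3 and not p1)):
1. not ((Dia p3 implies Dia Dia p3) or (not p3 and not p1)), w0
2. not (Dia p3 implies Dia Dia p3), w0
3. not (not p3 and not p1), w0
4. Dia p3, w0
5. not Dia Dia p3, w0
6. p1, w0
7. p3, w1
8. not Dia p3, w1
Accessibility: w0Rw1
Complete open branch: countermodel on a K-frame, so not valid in K.

T, S4, S5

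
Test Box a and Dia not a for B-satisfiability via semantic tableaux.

Unsatisfiable

1. Box a and Dia not a, 0
2. Box a, 0
3. Dia not a, 0
4. a, 0
5. not a, 1
6. a, 1
Accessibility: 0R0, 0R1, 1R0, 1R1
Branch closes: a and not a both at 1.
Every branch closes; the branch above is one of them.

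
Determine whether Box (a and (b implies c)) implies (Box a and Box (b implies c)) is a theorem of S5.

Valid

Tableau for the negation not (Box (a and (b implies c)) implies (Box a and Box (b implies c))):
1. not (Box (a and (b implies c)) implies (Box a and Box (b implies c))), 0
2. Box (a and (b implies c)), 0   [neg-implies-rule on 1]
3. not (Box a and Box (b implies c)), 0   [neg-implies-rule on 1]
4. a and (b implies c), 0   [Box-rule on 2 via 0R0]
5. a, 0   [and-rule on 4]
6. b implies c, 0   [and-rule on 4]
7. not Box (b implies c), 0   [neg-and-rule on 3 (branches; this branch)]
8. c, 0   [implies-rule on 6 (branches; this branch)]
9. not (b implies c), 1   [neg-Box-rule on 7: fresh world 1, 0R1]
10. b, 1   [neg-implies-rule on 9]
11. not c, 1   [neg-implies-rule on 9]
12. a and (b implies c), 1   [Box-rule on 2 via 0R1]
13. a, 1   [and-rule on 12]
14. b implies c, 1   [and-rule on 12]
15. c, 1   [implies-rule on 14 (branches; this branch)]
Accessibility: 0R0, 0R1, 1R0, 1R1
Branch closes: c and not c both at 1.
Every branch of the negation's tableau closes; the branch above is one of them.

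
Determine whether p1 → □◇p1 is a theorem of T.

Tableau for the negation ¬(p1 → □◇p1):
1. ¬(p1 → □◇p1), u
2. p1, u
3. ¬□◇p1, u
4. ¬◇p1, v
5. ¬p1, v
Accessibility: uRu, uRv, vRv
The negation has an open branch (countermodel exists).

No, not valid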